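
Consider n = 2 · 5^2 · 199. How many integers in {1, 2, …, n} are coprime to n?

φ(2) = 2 − 1 = 1.
φ(5^2) = 5^1·(5−1) = 5·4 = 20.
φ(199) = 199 − 1 = 198.
Since φ is multiplicative, φ(9950) = 1 · 20 · 198 = 3960.

3960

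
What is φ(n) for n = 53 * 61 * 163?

505440

φ(53) = 53 − 1 = 52.
φ(61) = 61 − 1 = 60.
φ(163) = 163 − 1 = 162.
Multiply: 52 · 60 · 162 = 505440.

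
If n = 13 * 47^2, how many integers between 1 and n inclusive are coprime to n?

φ(13) = 13 − 1 = 12.
φ(47^2) = 47^1·(47−1) = 47·46 = 2162.
φ(28717) = 12 × 2162 = 25944.

25944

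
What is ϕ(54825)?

First factor: 54825 = 3 × 5^2 × 17 × 43.
φ(54825) = 54825 · (1 − 1/3) · (1 − 1/5) · (1 − 1/17) · (1 − 1/43)
       = 54825 · 5376/10965 = 26880.

26880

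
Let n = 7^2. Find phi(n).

42

φ(7^2) = 7^2 − 7^1 = 49 − 7 = 42.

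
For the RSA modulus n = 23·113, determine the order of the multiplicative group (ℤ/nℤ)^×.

φ(2599) = 2599 · (1 − 1/23) · (1 − 1/113)
       = 2599 · 2464/2599 = 2464.

2464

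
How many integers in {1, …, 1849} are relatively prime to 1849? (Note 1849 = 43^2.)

1806

φ(43^2) = 43^1·(43−1) = 43·42 = 1806.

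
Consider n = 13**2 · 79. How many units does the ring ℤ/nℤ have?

12168

φ(13351) = 13351 · (1 − 1/13) · (1 − 1/79)
       = 13351 · 936/1027 = 12168.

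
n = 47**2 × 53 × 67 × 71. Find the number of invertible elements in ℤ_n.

519398880

φ(556935289) = 556935289 · (1 − 1/47) · (1 − 1/53) · (1 − 1/67) · (1 − 1/71)
       = 556935289 · 11051040/11849687 = 519398880.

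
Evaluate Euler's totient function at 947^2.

895862

φ(947^2) = 947^2 − 947^1 = 896809 − 947 = 895862.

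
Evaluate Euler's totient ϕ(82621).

82621 = 7 × 11 × 29 × 37.
φ(82621) = 82621 · (1 − 1/7) · (1 − 1/11) · (1 − 1/29) · (1 − 1/37)
       = 82621 · 60480/82621 = 60480.

60480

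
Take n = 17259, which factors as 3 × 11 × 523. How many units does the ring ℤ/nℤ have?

φ(3) = 3 − 1 = 2.
φ(11) = 11 − 1 = 10.
φ(523) = 523 − 1 = 522.
φ(17259) = 2 × 10 × 522 = 10440.

10440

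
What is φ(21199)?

21199 = 17 × 29 × 43.
φ(21199) = 21199 · (1 − 1/17) · (1 − 1/29) · (1 − 1/43)
       = 21199 · 18816/21199 = 18816.

18816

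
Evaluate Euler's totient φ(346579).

290304

Factor 346579: 346579 = 17 * 19 * 29 * 37.
φ(346579) = 346579 · (1 − 1/17) · (1 − 1/19) · (1 − 1/29) · (1 − 1/37)
       = 346579 · 290304/346579 = 290304.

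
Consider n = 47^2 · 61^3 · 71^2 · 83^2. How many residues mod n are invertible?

φ(47^2) = 47^1·(47−1) = 47·46 = 2162.
φ(61^3) = 61^3 − 61^2 = 226981 − 3721 = 223260.
φ(71^2) = 71^1·(71−1) = 71·70 = 4970.
φ(83^2) = 83^1·(83−1) = 83·82 = 6806.
Multiply: 2162 · 223260 · 4970 · 6806 = 16327321463258400.

16327321463258400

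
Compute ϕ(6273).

Factor 6273: 6273 = 3^2 · 17 · 41.
φ(6273) = 6273 · (1 − 1/3) · (1 − 1/17) · (1 − 1/41)
       = 6273 · 1280/2091 = 3840.

3840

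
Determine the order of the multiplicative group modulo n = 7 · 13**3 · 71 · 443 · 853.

320759187840

φ(7) = 7 − 1 = 6.
φ(13^3) = 13^2·(13−1) = 169·12 = 2028.
φ(71) = 71 − 1 = 70.
φ(443) = 443 − 1 = 442.
φ(853) = 853 − 1 = 852.
φ(412609481011) = 6 × 2028 × 70 × 442 × 852 = 320759187840.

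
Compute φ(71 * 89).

6160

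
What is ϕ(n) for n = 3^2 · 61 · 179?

64080

φ(3^2) = 3^1·(3−1) = 3·2 = 6.
φ(61) = 61 − 1 = 60.
φ(179) = 179 − 1 = 178.
φ(98271) = 6 × 60 × 178 = 64080.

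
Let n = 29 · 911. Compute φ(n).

25480

φ(26419) = 26419 · (1 − 1/29) · (1 − 1/911)
       = 26419 · 25480/26419 = 25480.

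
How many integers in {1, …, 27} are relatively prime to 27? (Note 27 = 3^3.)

18

φ(3^3) = 3^2·(3−1) = 9·2 = 18.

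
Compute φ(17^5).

φ(17^5) = 17^4·(17−1) = 83521·16 = 1336336.

1336336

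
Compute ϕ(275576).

Prime factorization: 275576 = 2**3 × 7**2 × 19 × 37.
φ(2^3) = 2^3 − 2^2 = 8 − 4 = 4.
φ(7^2) = 7^1·(7−1) = 7·6 = 42.
φ(19) = 19 − 1 = 18.
φ(37) = 37 − 1 = 36.
Multiply: 4 · 42 · 18 · 36 = 108864.

108864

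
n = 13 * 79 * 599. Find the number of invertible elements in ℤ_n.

φ(13) = 13 − 1 = 12.
φ(79) = 79 − 1 = 78.
φ(599) = 599 − 1 = 598.
Multiply: 12 · 78 · 598 = 559728.

559728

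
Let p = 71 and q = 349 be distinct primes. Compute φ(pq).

φ(pq) = (p−1)(q−1) = 70 · 348 = 24360.

24360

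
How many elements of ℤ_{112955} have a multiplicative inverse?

80640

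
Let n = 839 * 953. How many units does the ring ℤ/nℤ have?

797776

φ(799567) = 799567 · (1 − 1/839) · (1 − 1/953)
       = 799567 · 797776/799567 = 797776.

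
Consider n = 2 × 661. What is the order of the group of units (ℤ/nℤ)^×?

φ(2) = 2 − 1 = 1.
φ(661) = 661 − 1 = 660.
φ(1322) = 1 × 660 = 660.

660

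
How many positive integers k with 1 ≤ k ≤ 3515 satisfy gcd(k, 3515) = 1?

3515 = 5 * 19 * 37.
φ(3515) = 3515 · (1 − 1/5) · (1 − 1/19) · (1 − 1/37)
       = 3515 · 2592/3515 = 2592.

2592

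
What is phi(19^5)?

φ(2476099) = 2476099 · (1 − 1/19)
       = 2476099 · 18/19 = 2345778.

2345778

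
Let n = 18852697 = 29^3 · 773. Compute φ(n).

φ(29^3) = 29^3 − 29^2 = 24389 − 841 = 23548.
φ(773) = 773 − 1 = 772.
Multiply: 23548 · 772 = 18179056.

18179056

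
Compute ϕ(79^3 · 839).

407936724

φ(79^3) = 79^2·(79−1) = 6241·78 = 486798.
φ(839) = 839 − 1 = 838.
Since φ is multiplicative, φ(413659721) = 486798 · 838 = 407936724.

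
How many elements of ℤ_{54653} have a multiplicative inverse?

50400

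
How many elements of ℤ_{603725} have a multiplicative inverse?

432000

Prime factorization: 603725 = 5^2 * 19 * 31 * 41.
φ(603725) = 603725 · (1 − 1/5) · (1 − 1/19) · (1 − 1/31) · (1 − 1/41)
       = 603725 · 86400/120745 = 432000.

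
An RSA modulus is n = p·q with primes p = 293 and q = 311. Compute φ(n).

φ(91123) = 91123 · (1 − 1/293) · (1 − 1/311)
       = 91123 · 90520/91123 = 90520.

90520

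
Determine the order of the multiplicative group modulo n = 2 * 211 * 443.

φ(2) = 2 − 1 = 1.
φ(211) = 211 − 1 = 210.
φ(443) = 443 − 1 = 442.
Since φ is multiplicative, φ(186946) = 1 · 210 · 442 = 92820.

92820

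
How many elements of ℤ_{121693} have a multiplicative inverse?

Prime factorization: 121693 = 11 * 13 * 23 * 37.
φ(11) = 11 − 1 = 10.
φ(13) = 13 − 1 = 12.
φ(23) = 23 − 1 = 22.
φ(37) = 37 − 1 = 36.
φ(121693) = 10 × 12 × 22 × 36 = 95040.

95040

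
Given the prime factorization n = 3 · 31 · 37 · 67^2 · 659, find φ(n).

φ(3) = 3 − 1 = 2.
φ(31) = 31 − 1 = 30.
φ(37) = 37 − 1 = 36.
φ(67^2) = 67^2 − 67^1 = 4489 − 67 = 4422.
φ(659) = 659 − 1 = 658.
Multiply: 2 · 30 · 36 · 4422 · 658 = 6284900160.

6284900160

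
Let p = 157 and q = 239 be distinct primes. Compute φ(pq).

37128

For distinct primes, φ(pq) = (p−1)(q−1) = 156 × 238 = 37128.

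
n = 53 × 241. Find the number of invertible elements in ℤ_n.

12480

φ(53) = 53 − 1 = 52.
φ(241) = 241 − 1 = 240.
φ(12773) = 52 × 240 = 12480.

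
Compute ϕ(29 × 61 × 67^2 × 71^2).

36921931200

φ(40030787681) = 40030787681 · (1 − 1/29) · (1 − 1/61) · (1 − 1/67) · (1 − 1/71)
       = 40030787681 · 7761600/8415133 = 36921931200.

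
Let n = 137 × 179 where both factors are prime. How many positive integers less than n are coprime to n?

φ(137) = 137 − 1 = 136.
φ(179) = 179 − 1 = 178.
Multiply: 136 · 178 = 24208.

24208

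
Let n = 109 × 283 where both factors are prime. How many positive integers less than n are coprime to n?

φ(pq) = (p−1)(q−1) = 108 · 282 = 30456.

30456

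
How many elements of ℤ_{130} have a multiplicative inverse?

48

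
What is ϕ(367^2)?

φ(367^2) = 367^2 − 367^1 = 134689 − 367 = 134322.

134322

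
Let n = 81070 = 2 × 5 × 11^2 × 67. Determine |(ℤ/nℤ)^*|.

φ(81070) = 81070 · (1 − 1/2) · (1 − 1/5) · (1 − 1/11) · (1 − 1/67)
       = 81070 · 2640/7370 = 29040.

29040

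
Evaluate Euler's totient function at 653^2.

425756

φ(426409) = 426409 · (1 − 1/653)
       = 426409 · 652/653 = 425756.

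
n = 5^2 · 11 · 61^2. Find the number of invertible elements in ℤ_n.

732000

φ(5^2) = 5^2 − 5^1 = 25 − 5 = 20.
φ(11) = 11 − 1 = 10.
φ(61^2) = 61^2 − 61^1 = 3721 − 61 = 3660.
Multiply: 20 · 10 · 3660 = 732000.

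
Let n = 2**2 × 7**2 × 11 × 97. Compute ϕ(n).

80640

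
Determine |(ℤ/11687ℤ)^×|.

10080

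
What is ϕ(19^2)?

φ(361) = 361 · (1 − 1/19)
       = 361 · 18/19 = 342.

342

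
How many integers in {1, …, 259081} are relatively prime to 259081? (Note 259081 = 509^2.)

258572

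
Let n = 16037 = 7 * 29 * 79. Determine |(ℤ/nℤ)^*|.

13104

φ(7) = 7 − 1 = 6.
φ(29) = 29 − 1 = 28.
φ(79) = 79 − 1 = 78.
Multiply: 6 · 28 · 78 = 13104.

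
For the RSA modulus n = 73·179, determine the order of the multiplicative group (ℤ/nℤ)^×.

φ(pq) = (p−1)(q−1) = 72 · 178 = 12816.

12816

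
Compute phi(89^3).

φ(704969) = 704969 · (1 − 1/89)
       = 704969 · 88/89 = 697048.

697048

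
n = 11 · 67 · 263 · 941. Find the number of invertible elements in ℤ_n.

φ(11) = 11 − 1 = 10.
φ(67) = 67 − 1 = 66.
φ(263) = 263 − 1 = 262.
φ(941) = 941 − 1 = 940.
Multiply: 10 · 66 · 262 · 940 = 162544800.

162544800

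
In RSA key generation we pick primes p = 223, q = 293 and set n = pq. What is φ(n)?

64824

φ(pq) = (p−1)(q−1) = 222 · 292 = 64824.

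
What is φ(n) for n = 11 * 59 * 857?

496480

φ(11) = 11 − 1 = 10.
φ(59) = 59 − 1 = 58.
φ(857) = 857 − 1 = 856.
Since φ is multiplicative, φ(556193) = 10 · 58 · 856 = 496480.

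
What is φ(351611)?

351611 = 13 × 17 × 37 × 43.
φ(13) = 13 − 1 = 12.
φ(17) = 17 − 1 = 16.
φ(37) = 37 − 1 = 36.
φ(43) = 43 − 1 = 42.
Multiply: 12 · 16 · 36 · 42 = 290304.

290304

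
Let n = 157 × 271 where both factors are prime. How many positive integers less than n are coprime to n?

42120

For distinct primes, φ(pq) = (p−1)(q−1) = 156 × 270 = 42120.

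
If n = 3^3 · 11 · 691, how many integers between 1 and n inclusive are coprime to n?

124200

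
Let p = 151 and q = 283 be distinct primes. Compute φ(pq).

φ(42733) = 42733 · (1 − 1/151) · (1 − 1/283)
       = 42733 · 42300/42733 = 42300.

42300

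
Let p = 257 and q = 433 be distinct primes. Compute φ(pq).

φ(n) = (p − 1)(q − 1) = (257−1)(433−1) = 256·432 = 110592.

110592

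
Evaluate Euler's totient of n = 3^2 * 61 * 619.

φ(339831) = 339831 · (1 − 1/3) · (1 − 1/61) · (1 − 1/619)
       = 339831 · 74160/113277 = 222480.

222480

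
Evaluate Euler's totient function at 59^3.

φ(205379) = 205379 · (1 − 1/59)
       = 205379 · 58/59 = 201898.

201898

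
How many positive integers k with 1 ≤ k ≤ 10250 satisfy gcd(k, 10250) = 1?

10250 = 2 · 5**3 · 41.
φ(10250) = 10250 · (1 − 1/2) · (1 − 1/5) · (1 − 1/41)
       = 10250 · 160/410 = 4000.

4000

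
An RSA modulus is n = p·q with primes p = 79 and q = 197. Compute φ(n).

φ(pq) = (p−1)(q−1) = 78 · 196 = 15288.

15288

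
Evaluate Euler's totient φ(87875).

87875 = 5^3 · 19 · 37.
φ(5^3) = 5^2·(5−1) = 25·4 = 100.
φ(19) = 19 − 1 = 18.
φ(37) = 37 − 1 = 36.
Since φ is multiplicative, φ(87875) = 100 · 18 · 36 = 64800.

64800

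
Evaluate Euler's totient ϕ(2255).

1600

First factor: 2255 = 5 · 11 · 41.
φ(5) = 5 − 1 = 4.
φ(11) = 11 − 1 = 10.
φ(41) = 41 − 1 = 40.
Multiply: 4 · 10 · 40 = 1600.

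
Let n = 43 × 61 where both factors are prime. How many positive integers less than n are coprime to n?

2520

For distinct primes, φ(pq) = (p−1)(q−1) = 42 × 60 = 2520.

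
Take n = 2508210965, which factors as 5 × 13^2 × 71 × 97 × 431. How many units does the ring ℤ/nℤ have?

1803110400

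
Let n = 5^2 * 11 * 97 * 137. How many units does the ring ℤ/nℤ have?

2611200

φ(5^2) = 5^2 − 5^1 = 25 − 5 = 20.
φ(11) = 11 − 1 = 10.
φ(97) = 97 − 1 = 96.
φ(137) = 137 − 1 = 136.
Since φ is multiplicative, φ(3654475) = 20 · 10 · 96 · 136 = 2611200.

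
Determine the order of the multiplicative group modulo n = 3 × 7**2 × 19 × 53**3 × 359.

79066024128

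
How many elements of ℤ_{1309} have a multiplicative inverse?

960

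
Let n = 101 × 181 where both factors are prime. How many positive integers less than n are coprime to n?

18000

φ(n) = (p − 1)(q − 1) = (101−1)(181−1) = 100·180 = 18000.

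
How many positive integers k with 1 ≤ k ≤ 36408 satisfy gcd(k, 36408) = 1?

11520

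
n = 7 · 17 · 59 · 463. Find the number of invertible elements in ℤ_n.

φ(7) = 7 − 1 = 6.
φ(17) = 17 − 1 = 16.
φ(59) = 59 − 1 = 58.
φ(463) = 463 − 1 = 462.
φ(3250723) = 6 × 16 × 58 × 462 = 2572416.

2572416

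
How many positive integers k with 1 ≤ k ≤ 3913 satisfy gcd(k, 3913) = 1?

Factor 3913: 3913 = 7 * 13 * 43.
φ(7) = 7 − 1 = 6.
φ(13) = 13 − 1 = 12.
φ(43) = 43 − 1 = 42.
Since φ is multiplicative, φ(3913) = 6 · 12 · 42 = 3024.

3024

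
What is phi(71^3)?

352870

φ(357911) = 357911 · (1 − 1/71)
       = 357911 · 70/71 = 352870.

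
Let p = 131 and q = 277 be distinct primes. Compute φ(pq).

For distinct primes, φ(pq) = (p−1)(q−1) = 130 × 276 = 35880.

35880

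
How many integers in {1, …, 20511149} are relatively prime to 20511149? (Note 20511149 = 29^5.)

19803868

φ(20511149) = 20511149 · (1 − 1/29)
       = 20511149 · 28/29 = 19803868.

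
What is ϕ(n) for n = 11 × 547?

5460

φ(6017) = 6017 · (1 − 1/11) · (1 − 1/547)
       = 6017 · 5460/6017 = 5460.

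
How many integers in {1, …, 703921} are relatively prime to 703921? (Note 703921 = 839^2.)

φ(703921) = 703921 · (1 − 1/839)
       = 703921 · 838/839 = 703082.

703082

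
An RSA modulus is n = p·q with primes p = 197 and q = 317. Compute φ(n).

φ(n) = (p − 1)(q − 1) = (197−1)(317−1) = 196·316 = 61936.

61936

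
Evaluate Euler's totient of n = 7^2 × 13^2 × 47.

301392

φ(389207) = 389207 · (1 − 1/7) · (1 − 1/13) · (1 − 1/47)
       = 389207 · 3312/4277 = 301392.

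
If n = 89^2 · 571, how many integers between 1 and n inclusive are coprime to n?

4464240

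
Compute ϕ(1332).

432

Prime factorization: 1332 = 2^2 · 3^2 · 37.
φ(1332) = 1332 · (1 − 1/2) · (1 − 1/3) · (1 − 1/37)
       = 1332 · 72/222 = 432.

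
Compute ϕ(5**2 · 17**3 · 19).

1664640

φ(2333675) = 2333675 · (1 − 1/5) · (1 − 1/17) · (1 − 1/19)
       = 2333675 · 1152/1615 = 1664640.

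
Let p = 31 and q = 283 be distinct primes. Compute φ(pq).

φ(n) = (p − 1)(q − 1) = (31−1)(283−1) = 30·282 = 8460.

8460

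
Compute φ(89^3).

697048

φ(89^3) = 89^3 − 89^2 = 704969 − 7921 = 697048.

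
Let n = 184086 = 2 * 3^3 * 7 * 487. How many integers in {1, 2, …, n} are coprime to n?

φ(2) = 2 − 1 = 1.
φ(3^3) = 3^3 − 3^2 = 27 − 9 = 18.
φ(7) = 7 − 1 = 6.
φ(487) = 487 − 1 = 486.
Multiply: 1 · 18 · 6 · 486 = 52488.

52488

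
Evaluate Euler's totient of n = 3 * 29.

56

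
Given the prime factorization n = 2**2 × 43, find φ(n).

84

φ(2^2) = 2^1·(2−1) = 2·1 = 2.
φ(43) = 43 − 1 = 42.
φ(172) = 2 × 42 = 84.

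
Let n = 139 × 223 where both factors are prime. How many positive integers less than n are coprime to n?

30636

φ(139) = 139 − 1 = 138.
φ(223) = 223 − 1 = 222.
φ(30997) = 138 × 222 = 30636.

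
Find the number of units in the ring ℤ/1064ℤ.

432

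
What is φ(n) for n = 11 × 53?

φ(11) = 11 − 1 = 10.
φ(53) = 53 − 1 = 52.
Multiply: 10 · 52 = 520.

520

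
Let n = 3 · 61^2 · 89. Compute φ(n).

644160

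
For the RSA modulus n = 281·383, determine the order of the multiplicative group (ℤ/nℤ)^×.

106960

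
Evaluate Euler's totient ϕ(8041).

6720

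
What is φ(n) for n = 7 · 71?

420

φ(497) = 497 · (1 − 1/7) · (1 − 1/71)
       = 497 · 420/497 = 420.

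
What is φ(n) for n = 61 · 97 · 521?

φ(61) = 61 − 1 = 60.
φ(97) = 97 − 1 = 96.
φ(521) = 521 − 1 = 520.
Since φ is multiplicative, φ(3082757) = 60 · 96 · 520 = 2995200.

2995200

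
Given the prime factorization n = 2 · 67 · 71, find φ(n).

φ(9514) = 9514 · (1 − 1/2) · (1 − 1/67) · (1 − 1/71)
       = 9514 · 4620/9514 = 4620.

4620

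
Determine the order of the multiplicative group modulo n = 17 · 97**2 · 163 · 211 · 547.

φ(3009191150363) = 3009191150363 · (1 − 1/17) · (1 − 1/97) · (1 − 1/163) · (1 − 1/211) · (1 − 1/547)
       = 3009191150363 · 28531077120/31022589179 = 2767514480640.

2767514480640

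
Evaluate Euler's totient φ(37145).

First factor: 37145 = 5 · 17 · 19 · 23.
φ(37145) = 37145 · (1 − 1/5) · (1 − 1/17) · (1 − 1/19) · (1 − 1/23)
       = 37145 · 25344/37145 = 25344.

25344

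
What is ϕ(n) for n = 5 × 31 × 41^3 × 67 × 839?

446269190400

φ(600509706815) = 600509706815 · (1 − 1/5) · (1 − 1/31) · (1 − 1/41) · (1 − 1/67) · (1 − 1/839)
       = 600509706815 · 265478400/357233615 = 446269190400.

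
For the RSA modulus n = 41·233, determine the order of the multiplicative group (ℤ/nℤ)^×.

φ(pq) = (p−1)(q−1) = 40 · 232 = 9280.

9280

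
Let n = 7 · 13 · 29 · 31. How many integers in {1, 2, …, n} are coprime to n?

φ(81809) = 81809 · (1 − 1/7) · (1 − 1/13) · (1 − 1/29) · (1 − 1/31)
       = 81809 · 60480/81809 = 60480.

60480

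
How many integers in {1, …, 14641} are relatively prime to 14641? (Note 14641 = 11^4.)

φ(14641) = 14641 · (1 − 1/11)
       = 14641 · 10/11 = 13310.

13310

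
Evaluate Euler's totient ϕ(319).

Prime factorization: 319 = 11 · 29.
φ(11) = 11 − 1 = 10.
φ(29) = 29 − 1 = 28.
Multiply: 10 · 28 = 280.

280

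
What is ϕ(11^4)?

13310

φ(14641) = 14641 · (1 − 1/11)
       = 14641 · 10/11 = 13310.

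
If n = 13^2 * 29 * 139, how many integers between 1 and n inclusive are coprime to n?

602784

φ(13^2) = 13^1·(13−1) = 13·12 = 156.
φ(29) = 29 − 1 = 28.
φ(139) = 139 − 1 = 138.
Multiply: 156 · 28 · 138 = 602784.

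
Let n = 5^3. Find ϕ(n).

100

φ(5^3) = 5^2·(5−1) = 25·4 = 100.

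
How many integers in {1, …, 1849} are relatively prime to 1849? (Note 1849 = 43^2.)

1806

φ(1849) = 1849 · (1 − 1/43)
       = 1849 · 42/43 = 1806.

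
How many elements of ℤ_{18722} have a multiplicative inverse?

First factor: 18722 = 2 · 11 · 23 · 37.
φ(18722) = 18722 · (1 − 1/2) · (1 − 1/11) · (1 − 1/23) · (1 − 1/37)
       = 18722 · 7920/18722 = 7920.

7920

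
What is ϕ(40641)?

First factor: 40641 = 3 · 19 · 23 · 31.
φ(3) = 3 − 1 = 2.
φ(19) = 19 − 1 = 18.
φ(23) = 23 − 1 = 22.
φ(31) = 31 − 1 = 30.
Multiply: 2 · 18 · 22 · 30 = 23760.

23760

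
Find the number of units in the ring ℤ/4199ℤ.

Prime factorization: 4199 = 13 * 17 * 19.
φ(4199) = 4199 · (1 − 1/13) · (1 − 1/17) · (1 − 1/19)
       = 4199 · 3456/4199 = 3456.

3456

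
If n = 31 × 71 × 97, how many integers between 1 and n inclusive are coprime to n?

201600

φ(213497) = 213497 · (1 − 1/31) · (1 − 1/71) · (1 − 1/97)
       = 213497 · 201600/213497 = 201600.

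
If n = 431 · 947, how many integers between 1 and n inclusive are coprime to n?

406780

φ(431) = 431 − 1 = 430.
φ(947) = 947 − 1 = 946.
φ(408157) = 430 × 946 = 406780.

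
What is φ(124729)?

124729 = 11 · 17 · 23 · 29.
φ(11) = 11 − 1 = 10.
φ(17) = 17 − 1 = 16.
φ(23) = 23 − 1 = 22.
φ(29) = 29 − 1 = 28.
Since φ is multiplicative, φ(124729) = 10 · 16 · 22 · 28 = 98560.

98560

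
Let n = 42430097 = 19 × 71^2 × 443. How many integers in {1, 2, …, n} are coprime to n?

39541320

φ(42430097) = 42430097 · (1 − 1/19) · (1 − 1/71) · (1 − 1/443)
       = 42430097 · 556920/597607 = 39541320.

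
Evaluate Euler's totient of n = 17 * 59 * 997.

924288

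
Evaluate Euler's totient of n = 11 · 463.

4620

φ(11) = 11 − 1 = 10.
φ(463) = 463 − 1 = 462.
Multiply: 10 · 462 = 4620.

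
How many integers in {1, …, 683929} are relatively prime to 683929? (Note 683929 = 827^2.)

φ(683929) = 683929 · (1 − 1/827)
       = 683929 · 826/827 = 683102.

683102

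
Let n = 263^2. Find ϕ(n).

68906

φ(263^2) = 263^2 − 263^1 = 69169 − 263 = 68906.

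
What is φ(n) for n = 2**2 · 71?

140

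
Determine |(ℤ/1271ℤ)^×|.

1271 = 31 × 41.
φ(31) = 31 − 1 = 30.
φ(41) = 41 − 1 = 40.
Multiply: 30 · 40 = 1200.

1200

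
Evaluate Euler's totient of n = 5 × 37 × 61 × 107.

915840

φ(1207495) = 1207495 · (1 − 1/5) · (1 − 1/37) · (1 − 1/61) · (1 − 1/107)
       = 1207495 · 915840/1207495 = 915840.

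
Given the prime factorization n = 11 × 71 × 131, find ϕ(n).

91000

φ(11) = 11 − 1 = 10.
φ(71) = 71 − 1 = 70.
φ(131) = 131 − 1 = 130.
φ(102311) = 10 × 70 × 130 = 91000.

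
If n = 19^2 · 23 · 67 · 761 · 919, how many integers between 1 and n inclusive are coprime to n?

346456725120

φ(389054111059) = 389054111059 · (1 − 1/19) · (1 − 1/23) · (1 − 1/67) · (1 − 1/761) · (1 − 1/919)
       = 389054111059 · 18234564480/20476532161 = 346456725120.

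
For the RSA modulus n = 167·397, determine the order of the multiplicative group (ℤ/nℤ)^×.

φ(n) = (p − 1)(q − 1) = (167−1)(397−1) = 166·396 = 65736.

65736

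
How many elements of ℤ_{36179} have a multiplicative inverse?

First factor: 36179 = 11^2 × 13 × 23.
φ(11^2) = 11^1·(11−1) = 11·10 = 110.
φ(13) = 13 − 1 = 12.
φ(23) = 23 − 1 = 22.
Since φ is multiplicative, φ(36179) = 110 · 12 · 22 = 29040.

29040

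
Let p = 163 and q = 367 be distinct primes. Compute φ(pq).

59292

For distinct primes, φ(pq) = (p−1)(q−1) = 162 × 366 = 59292.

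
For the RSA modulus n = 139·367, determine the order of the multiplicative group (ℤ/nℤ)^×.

50508

φ(139) = 139 − 1 = 138.
φ(367) = 367 − 1 = 366.
Since φ is multiplicative, φ(51013) = 138 · 366 = 50508.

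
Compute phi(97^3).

903264

φ(97^3) = 97^2·(97−1) = 9409·96 = 903264.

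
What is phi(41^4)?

φ(2825761) = 2825761 · (1 − 1/41)
       = 2825761 · 40/41 = 2756840.

2756840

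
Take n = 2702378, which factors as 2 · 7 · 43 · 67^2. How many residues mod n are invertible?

1114344

φ(2702378) = 2702378 · (1 − 1/2) · (1 − 1/7) · (1 − 1/43) · (1 − 1/67)
       = 2702378 · 16632/40334 = 1114344.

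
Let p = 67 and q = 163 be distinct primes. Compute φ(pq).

φ(n) = (p − 1)(q − 1) = (67−1)(163−1) = 66·162 = 10692.

10692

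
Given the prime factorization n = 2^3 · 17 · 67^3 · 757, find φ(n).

φ(2^3) = 2^3 − 2^2 = 8 − 4 = 4.
φ(17) = 17 − 1 = 16.
φ(67^3) = 67^2·(67−1) = 4489·66 = 296274.
φ(757) = 757 − 1 = 756.
φ(30964152376) = 4 × 16 × 296274 × 756 = 14334921216.

14334921216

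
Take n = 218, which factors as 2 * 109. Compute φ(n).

φ(2) = 2 − 1 = 1.
φ(109) = 109 − 1 = 108.
Multiply: 1 · 108 = 108.

108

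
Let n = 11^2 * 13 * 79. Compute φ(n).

102960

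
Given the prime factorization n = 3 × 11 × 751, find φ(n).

φ(24783) = 24783 · (1 − 1/3) · (1 − 1/11) · (1 − 1/751)
       = 24783 · 15000/24783 = 15000.

15000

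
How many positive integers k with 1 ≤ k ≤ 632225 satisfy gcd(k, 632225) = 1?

435600

Factor 632225: 632225 = 5^2 · 11^3 · 19.
φ(632225) = 632225 · (1 − 1/5) · (1 − 1/11) · (1 − 1/19)
       = 632225 · 720/1045 = 435600.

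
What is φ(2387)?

1800

2387 = 7 * 11 * 31.
φ(2387) = 2387 · (1 − 1/7) · (1 − 1/11) · (1 − 1/31)
       = 2387 · 1800/2387 = 1800.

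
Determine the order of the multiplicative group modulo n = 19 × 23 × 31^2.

368280

φ(19) = 19 − 1 = 18.
φ(23) = 23 − 1 = 22.
φ(31^2) = 31^2 − 31^1 = 961 − 31 = 930.
Multiply: 18 · 22 · 930 = 368280.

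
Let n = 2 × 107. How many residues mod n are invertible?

φ(214) = 214 · (1 − 1/2) · (1 − 1/107)
       = 214 · 106/214 = 106.

106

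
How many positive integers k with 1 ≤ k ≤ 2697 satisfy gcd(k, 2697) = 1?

1680

2697 = 3 · 29 · 31.
φ(3) = 3 − 1 = 2.
φ(29) = 29 − 1 = 28.
φ(31) = 31 − 1 = 30.
φ(2697) = 2 × 28 × 30 = 1680.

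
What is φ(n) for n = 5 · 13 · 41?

1920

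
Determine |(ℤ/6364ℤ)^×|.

Factor 6364: 6364 = 2^2 × 37 × 43.
φ(6364) = 6364 · (1 − 1/2) · (1 − 1/37) · (1 − 1/43)
       = 6364 · 1512/3182 = 3024.

3024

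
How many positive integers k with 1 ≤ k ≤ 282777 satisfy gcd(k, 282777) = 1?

158400

282777 = 3 · 11**2 · 19 · 41.
φ(282777) = 282777 · (1 − 1/3) · (1 − 1/11) · (1 − 1/19) · (1 − 1/41)
       = 282777 · 14400/25707 = 158400.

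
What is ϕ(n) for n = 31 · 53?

1560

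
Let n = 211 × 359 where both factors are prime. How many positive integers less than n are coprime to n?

75180

φ(75749) = 75749 · (1 − 1/211) · (1 − 1/359)
       = 75749 · 75180/75749 = 75180.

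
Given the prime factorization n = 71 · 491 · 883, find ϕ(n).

φ(30782263) = 30782263 · (1 − 1/71) · (1 − 1/491) · (1 − 1/883)
       = 30782263 · 30252600/30782263 = 30252600.

30252600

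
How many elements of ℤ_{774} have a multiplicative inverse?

252

774 = 2 × 3**2 × 43.
φ(2) = 2 − 1 = 1.
φ(3^2) = 3^2 − 3^1 = 9 − 3 = 6.
φ(43) = 43 − 1 = 42.
φ(774) = 1 × 6 × 42 = 252.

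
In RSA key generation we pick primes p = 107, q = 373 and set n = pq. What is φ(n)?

φ(39911) = 39911 · (1 − 1/107) · (1 − 1/373)
       = 39911 · 39432/39911 = 39432.

39432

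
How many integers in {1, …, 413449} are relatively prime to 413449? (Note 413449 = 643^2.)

φ(643^2) = 643^2 − 643^1 = 413449 − 643 = 412806.

412806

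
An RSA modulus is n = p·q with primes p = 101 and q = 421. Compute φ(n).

42000

φ(pq) = (p−1)(q−1) = 100 · 420 = 42000.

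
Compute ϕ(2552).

First factor: 2552 = 2**3 * 11 * 29.
φ(2^3) = 2^3 − 2^2 = 8 − 4 = 4.
φ(11) = 11 − 1 = 10.
φ(29) = 29 − 1 = 28.
Multiply: 4 · 10 · 28 = 1120.

1120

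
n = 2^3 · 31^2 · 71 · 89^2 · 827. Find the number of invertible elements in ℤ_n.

1684588012800

φ(2^3) = 2^3 − 2^2 = 8 − 4 = 4.
φ(31^2) = 31^1·(31−1) = 31·30 = 930.
φ(71) = 71 − 1 = 70.
φ(89^2) = 89^2 − 89^1 = 7921 − 89 = 7832.
φ(827) = 827 − 1 = 826.
Multiply: 4 · 930 · 70 · 7832 · 826 = 1684588012800.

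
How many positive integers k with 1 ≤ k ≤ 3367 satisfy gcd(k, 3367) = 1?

2592

First factor: 3367 = 7 · 13 · 37.
φ(3367) = 3367 · (1 − 1/7) · (1 − 1/13) · (1 − 1/37)
       = 3367 · 2592/3367 = 2592.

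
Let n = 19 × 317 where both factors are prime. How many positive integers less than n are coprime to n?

5688

For distinct primes, φ(pq) = (p−1)(q−1) = 18 × 316 = 5688.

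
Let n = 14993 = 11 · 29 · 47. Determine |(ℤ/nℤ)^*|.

12880

φ(14993) = 14993 · (1 − 1/11) · (1 − 1/29) · (1 − 1/47)
       = 14993 · 12880/14993 = 12880.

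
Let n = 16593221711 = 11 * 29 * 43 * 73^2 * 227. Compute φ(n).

φ(16593221711) = 16593221711 · (1 − 1/11) · (1 − 1/29) · (1 − 1/43) · (1 − 1/73) · (1 − 1/227)
       = 16593221711 · 191358720/227304407 = 13969186560.

13969186560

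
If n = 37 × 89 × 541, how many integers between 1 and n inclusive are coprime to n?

1710720

φ(1781513) = 1781513 · (1 − 1/37) · (1 − 1/89) · (1 − 1/541)
       = 1781513 · 1710720/1781513 = 1710720.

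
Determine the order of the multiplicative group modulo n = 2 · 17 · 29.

φ(986) = 986 · (1 − 1/2) · (1 − 1/17) · (1 − 1/29)
       = 986 · 448/986 = 448.

448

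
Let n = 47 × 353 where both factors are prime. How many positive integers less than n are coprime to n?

16192

φ(n) = (p − 1)(q − 1) = (47−1)(353−1) = 46·352 = 16192.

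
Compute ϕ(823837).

First factor: 823837 = 7**2 × 17 × 23 × 43.
φ(7^2) = 7^1·(7−1) = 7·6 = 42.
φ(17) = 17 − 1 = 16.
φ(23) = 23 − 1 = 22.
φ(43) = 43 − 1 = 42.
Since φ is multiplicative, φ(823837) = 42 · 16 · 22 · 42 = 620928.

620928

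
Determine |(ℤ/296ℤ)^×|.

144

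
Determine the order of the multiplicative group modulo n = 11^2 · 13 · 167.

219120

φ(262691) = 262691 · (1 − 1/11) · (1 − 1/13) · (1 − 1/167)
       = 262691 · 19920/23881 = 219120.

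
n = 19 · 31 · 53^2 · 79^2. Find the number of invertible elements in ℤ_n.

9170534880

φ(10325740741) = 10325740741 · (1 − 1/19) · (1 − 1/31) · (1 − 1/53) · (1 − 1/79)
       = 10325740741 · 2190240/2466143 = 9170534880.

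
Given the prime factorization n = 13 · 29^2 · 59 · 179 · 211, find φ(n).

21125381760

φ(24362780143) = 24362780143 · (1 − 1/13) · (1 − 1/29) · (1 − 1/59) · (1 − 1/179) · (1 − 1/211)
       = 24362780143 · 728461440/840095867 = 21125381760.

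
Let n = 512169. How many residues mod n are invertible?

282576

First factor: 512169 = 3 × 7 × 29^3.
φ(3) = 3 − 1 = 2.
φ(7) = 7 − 1 = 6.
φ(29^3) = 29^3 − 29^2 = 24389 − 841 = 23548.
Multiply: 2 · 6 · 23548 = 282576.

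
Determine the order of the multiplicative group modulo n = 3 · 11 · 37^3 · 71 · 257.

φ(30500754603) = 30500754603 · (1 − 1/3) · (1 − 1/11) · (1 − 1/37) · (1 − 1/71) · (1 − 1/257)
       = 30500754603 · 12902400/22279587 = 17663385600.

17663385600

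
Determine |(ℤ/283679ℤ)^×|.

230400

Factor 283679: 283679 = 11 * 17 * 37 * 41.
φ(283679) = 283679 · (1 − 1/11) · (1 − 1/17) · (1 − 1/37) · (1 − 1/41)
       = 283679 · 230400/283679 = 230400.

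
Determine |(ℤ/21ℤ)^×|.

Factor 21: 21 = 3 · 7.
φ(21) = 21 · (1 − 1/3) · (1 − 1/7)
       = 21 · 12/21 = 12.

12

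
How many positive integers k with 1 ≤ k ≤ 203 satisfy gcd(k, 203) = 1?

168

First factor: 203 = 7 · 29.
φ(7) = 7 − 1 = 6.
φ(29) = 29 − 1 = 28.
φ(203) = 6 × 28 = 168.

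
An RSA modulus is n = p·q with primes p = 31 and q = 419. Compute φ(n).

12540

φ(31) = 31 − 1 = 30.
φ(419) = 419 − 1 = 418.
Multiply: 30 · 418 = 12540.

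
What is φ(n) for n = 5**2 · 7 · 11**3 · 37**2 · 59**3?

39048365347200

φ(5^2) = 5^1·(5−1) = 5·4 = 20.
φ(7) = 7 − 1 = 6.
φ(11^3) = 11^2·(11−1) = 121·10 = 1210.
φ(37^2) = 37^2 − 37^1 = 1369 − 37 = 1332.
φ(59^3) = 59^3 − 59^2 = 205379 − 3481 = 201898.
Since φ is multiplicative, φ(65490089994175) = 20 · 6 · 1210 · 1332 · 201898 = 39048365347200.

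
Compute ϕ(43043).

30240

Factor 43043: 43043 = 7 · 11 · 13 · 43.
φ(43043) = 43043 · (1 − 1/7) · (1 − 1/11) · (1 − 1/13) · (1 − 1/43)
       = 43043 · 30240/43043 = 30240.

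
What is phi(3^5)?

162

φ(3^5) = 3^4·(3−1) = 81·2 = 162.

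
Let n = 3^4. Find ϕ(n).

54

φ(81) = 81 · (1 − 1/3)
       = 81 · 2/3 = 54.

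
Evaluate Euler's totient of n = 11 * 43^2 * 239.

φ(4861021) = 4861021 · (1 − 1/11) · (1 − 1/43) · (1 − 1/239)
       = 4861021 · 99960/113047 = 4298280.

4298280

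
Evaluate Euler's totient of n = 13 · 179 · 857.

φ(13) = 13 − 1 = 12.
φ(179) = 179 − 1 = 178.
φ(857) = 857 − 1 = 856.
φ(1994239) = 12 × 178 × 856 = 1828416.

1828416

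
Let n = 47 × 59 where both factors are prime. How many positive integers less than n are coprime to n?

2668

φ(2773) = 2773 · (1 − 1/47) · (1 − 1/59)
       = 2773 · 2668/2773 = 2668.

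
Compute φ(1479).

Prime factorization: 1479 = 3 · 17 · 29.
φ(1479) = 1479 · (1 − 1/3) · (1 − 1/17) · (1 − 1/29)
       = 1479 · 896/1479 = 896.

896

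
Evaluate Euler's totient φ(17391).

First factor: 17391 = 3 · 11 · 17 · 31.
φ(3) = 3 − 1 = 2.
φ(11) = 11 − 1 = 10.
φ(17) = 17 − 1 = 16.
φ(31) = 31 − 1 = 30.
Multiply: 2 · 10 · 16 · 30 = 9600.

9600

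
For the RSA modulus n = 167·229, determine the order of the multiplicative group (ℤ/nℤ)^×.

φ(n) = (p − 1)(q − 1) = (167−1)(229−1) = 166·228 = 37848.

37848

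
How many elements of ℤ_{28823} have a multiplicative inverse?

28823 = 19 × 37 × 41.
φ(19) = 19 − 1 = 18.
φ(37) = 37 − 1 = 36.
φ(41) = 41 − 1 = 40.
Since φ is multiplicative, φ(28823) = 18 · 36 · 40 = 25920.

25920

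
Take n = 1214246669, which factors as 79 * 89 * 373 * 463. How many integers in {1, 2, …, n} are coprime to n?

φ(79) = 79 − 1 = 78.
φ(89) = 89 − 1 = 88.
φ(373) = 373 − 1 = 372.
φ(463) = 463 − 1 = 462.
Multiply: 78 · 88 · 372 · 462 = 1179674496.

1179674496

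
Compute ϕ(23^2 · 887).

φ(23^2) = 23^2 − 23^1 = 529 − 23 = 506.
φ(887) = 887 − 1 = 886.
Multiply: 506 · 886 = 448316.

448316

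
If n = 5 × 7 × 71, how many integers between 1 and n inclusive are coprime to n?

φ(5) = 5 − 1 = 4.
φ(7) = 7 − 1 = 6.
φ(71) = 71 − 1 = 70.
Since φ is multiplicative, φ(2485) = 4 · 6 · 70 = 1680.

1680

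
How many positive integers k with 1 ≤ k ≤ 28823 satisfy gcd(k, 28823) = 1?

25920

28823 = 19 × 37 × 41.
φ(28823) = 28823 · (1 − 1/19) · (1 − 1/37) · (1 − 1/41)
       = 28823 · 25920/28823 = 25920.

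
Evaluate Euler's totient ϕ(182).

72

First factor: 182 = 2 * 7 * 13.
φ(182) = 182 · (1 − 1/2) · (1 − 1/7) · (1 − 1/13)
       = 182 · 72/182 = 72.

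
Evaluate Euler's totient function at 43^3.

77658

φ(43^3) = 43^3 − 43^2 = 79507 − 1849 = 77658.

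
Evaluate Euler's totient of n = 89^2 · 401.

φ(89^2) = 89^2 − 89^1 = 7921 − 89 = 7832.
φ(401) = 401 − 1 = 400.
Since φ is multiplicative, φ(3176321) = 7832 · 400 = 3132800.

3132800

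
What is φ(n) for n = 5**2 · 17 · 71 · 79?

1747200

φ(5^2) = 5^1·(5−1) = 5·4 = 20.
φ(17) = 17 − 1 = 16.
φ(71) = 71 − 1 = 70.
φ(79) = 79 − 1 = 78.
Since φ is multiplicative, φ(2383825) = 20 · 16 · 70 · 78 = 1747200.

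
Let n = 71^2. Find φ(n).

4970

φ(5041) = 5041 · (1 − 1/71)
       = 5041 · 70/71 = 4970.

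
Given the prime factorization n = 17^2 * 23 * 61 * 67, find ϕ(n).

23696640

φ(27166289) = 27166289 · (1 − 1/17) · (1 − 1/23) · (1 − 1/61) · (1 − 1/67)
       = 27166289 · 1393920/1598017 = 23696640.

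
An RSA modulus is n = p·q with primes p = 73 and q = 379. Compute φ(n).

27216

φ(73) = 73 − 1 = 72.
φ(379) = 379 − 1 = 378.
Multiply: 72 · 378 = 27216.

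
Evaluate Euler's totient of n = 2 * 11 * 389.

φ(2) = 2 − 1 = 1.
φ(11) = 11 − 1 = 10.
φ(389) = 389 − 1 = 388.
φ(8558) = 1 × 10 × 388 = 3880.

3880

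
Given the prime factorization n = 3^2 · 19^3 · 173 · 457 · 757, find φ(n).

φ(3694549545387) = 3694549545387 · (1 − 1/3) · (1 − 1/19) · (1 − 1/173) · (1 − 1/457) · (1 − 1/757)
       = 3694549545387 · 2134605312/3411403089 = 2311777552896.

2311777552896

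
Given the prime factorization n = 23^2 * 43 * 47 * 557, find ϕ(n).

543541152

φ(595493713) = 595493713 · (1 − 1/23) · (1 − 1/43) · (1 − 1/47) · (1 − 1/557)
       = 595493713 · 23632224/25891031 = 543541152.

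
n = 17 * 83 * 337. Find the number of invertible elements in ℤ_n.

440832

φ(475507) = 475507 · (1 − 1/17) · (1 − 1/83) · (1 − 1/337)
       = 475507 · 440832/475507 = 440832.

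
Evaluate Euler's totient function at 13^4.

26364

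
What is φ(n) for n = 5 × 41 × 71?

11200

φ(5) = 5 − 1 = 4.
φ(41) = 41 − 1 = 40.
φ(71) = 71 − 1 = 70.
φ(14555) = 4 × 40 × 70 = 11200.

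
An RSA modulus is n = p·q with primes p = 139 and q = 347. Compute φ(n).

φ(48233) = 48233 · (1 − 1/139) · (1 − 1/347)
       = 48233 · 47748/48233 = 47748.

47748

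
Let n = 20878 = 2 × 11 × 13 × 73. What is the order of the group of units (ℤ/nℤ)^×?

8640

φ(2) = 2 − 1 = 1.
φ(11) = 11 − 1 = 10.
φ(13) = 13 − 1 = 12.
φ(73) = 73 − 1 = 72.
φ(20878) = 1 × 10 × 12 × 72 = 8640.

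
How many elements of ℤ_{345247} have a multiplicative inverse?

345247 = 7 × 31 × 37 × 43.
φ(7) = 7 − 1 = 6.
φ(31) = 31 − 1 = 30.
φ(37) = 37 − 1 = 36.
φ(43) = 43 − 1 = 42.
Since φ is multiplicative, φ(345247) = 6 · 30 · 36 · 42 = 272160.

272160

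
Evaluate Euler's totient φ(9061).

7680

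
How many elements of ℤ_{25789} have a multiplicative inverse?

First factor: 25789 = 17 * 37 * 41.
φ(25789) = 25789 · (1 − 1/17) · (1 − 1/37) · (1 − 1/41)
       = 25789 · 23040/25789 = 23040.

23040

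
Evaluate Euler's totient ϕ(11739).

6048

First factor: 11739 = 3 × 7 × 13 × 43.
φ(11739) = 11739 · (1 − 1/3) · (1 − 1/7) · (1 − 1/13) · (1 − 1/43)
       = 11739 · 6048/11739 = 6048.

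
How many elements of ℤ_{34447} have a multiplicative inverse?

27216

34447 = 7**2 × 19 × 37.
φ(34447) = 34447 · (1 − 1/7) · (1 − 1/19) · (1 − 1/37)
       = 34447 · 3888/4921 = 27216.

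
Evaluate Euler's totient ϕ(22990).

22990 = 2 * 5 * 11**2 * 19.
φ(2) = 2 − 1 = 1.
φ(5) = 5 − 1 = 4.
φ(11^2) = 11^1·(11−1) = 11·10 = 110.
φ(19) = 19 − 1 = 18.
Since φ is multiplicative, φ(22990) = 1 · 4 · 110 · 18 = 7920.

7920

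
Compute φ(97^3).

903264

φ(97^3) = 97^3 − 97^2 = 912673 − 9409 = 903264.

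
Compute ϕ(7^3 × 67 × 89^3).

13525519392

φ(7^3) = 7^3 − 7^2 = 343 − 49 = 294.
φ(67) = 67 − 1 = 66.
φ(89^3) = 89^3 − 89^2 = 704969 − 7921 = 697048.
φ(16200892589) = 294 × 66 × 697048 = 13525519392.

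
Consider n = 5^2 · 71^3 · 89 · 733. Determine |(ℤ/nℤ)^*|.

φ(583725997675) = 583725997675 · (1 − 1/5) · (1 − 1/71) · (1 − 1/89) · (1 − 1/733)
       = 583725997675 · 18036480/23159135 = 454609478400.

454609478400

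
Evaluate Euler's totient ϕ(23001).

12800

Factor 23001: 23001 = 3 · 11 · 17 · 41.
φ(23001) = 23001 · (1 − 1/3) · (1 − 1/11) · (1 − 1/17) · (1 − 1/41)
       = 23001 · 12800/23001 = 12800.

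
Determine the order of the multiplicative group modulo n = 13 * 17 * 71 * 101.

1344000

φ(1584791) = 1584791 · (1 − 1/13) · (1 − 1/17) · (1 − 1/71) · (1 − 1/101)
       = 1584791 · 1344000/1584791 = 1344000.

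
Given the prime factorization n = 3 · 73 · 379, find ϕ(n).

φ(83001) = 83001 · (1 − 1/3) · (1 − 1/73) · (1 − 1/379)
       = 83001 · 54432/83001 = 54432.

54432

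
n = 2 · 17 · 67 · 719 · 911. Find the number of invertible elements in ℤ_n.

φ(1492110502) = 1492110502 · (1 − 1/2) · (1 − 1/17) · (1 − 1/67) · (1 − 1/719) · (1 − 1/911)
       = 1492110502 · 689969280/1492110502 = 689969280.

689969280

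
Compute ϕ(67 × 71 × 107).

489720

φ(508999) = 508999 · (1 − 1/67) · (1 − 1/71) · (1 − 1/107)
       = 508999 · 489720/508999 = 489720.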